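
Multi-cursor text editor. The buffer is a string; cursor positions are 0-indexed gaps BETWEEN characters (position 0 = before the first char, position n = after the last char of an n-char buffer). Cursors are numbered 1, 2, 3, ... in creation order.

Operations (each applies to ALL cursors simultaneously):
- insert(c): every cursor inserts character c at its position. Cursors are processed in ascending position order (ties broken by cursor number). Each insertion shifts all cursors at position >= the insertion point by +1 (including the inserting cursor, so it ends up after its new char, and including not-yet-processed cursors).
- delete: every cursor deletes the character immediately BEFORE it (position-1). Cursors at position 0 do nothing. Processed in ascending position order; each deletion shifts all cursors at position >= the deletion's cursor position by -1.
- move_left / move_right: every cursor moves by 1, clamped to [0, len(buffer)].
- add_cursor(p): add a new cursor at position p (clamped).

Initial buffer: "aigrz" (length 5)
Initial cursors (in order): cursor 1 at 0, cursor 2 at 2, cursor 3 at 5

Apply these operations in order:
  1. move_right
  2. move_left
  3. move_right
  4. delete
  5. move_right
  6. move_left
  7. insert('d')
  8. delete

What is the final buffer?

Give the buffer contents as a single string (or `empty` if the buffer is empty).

After op 1 (move_right): buffer="aigrz" (len 5), cursors c1@1 c2@3 c3@5, authorship .....
After op 2 (move_left): buffer="aigrz" (len 5), cursors c1@0 c2@2 c3@4, authorship .....
After op 3 (move_right): buffer="aigrz" (len 5), cursors c1@1 c2@3 c3@5, authorship .....
After op 4 (delete): buffer="ir" (len 2), cursors c1@0 c2@1 c3@2, authorship ..
After op 5 (move_right): buffer="ir" (len 2), cursors c1@1 c2@2 c3@2, authorship ..
After op 6 (move_left): buffer="ir" (len 2), cursors c1@0 c2@1 c3@1, authorship ..
After op 7 (insert('d')): buffer="diddr" (len 5), cursors c1@1 c2@4 c3@4, authorship 1.23.
After op 8 (delete): buffer="ir" (len 2), cursors c1@0 c2@1 c3@1, authorship ..

Answer: ir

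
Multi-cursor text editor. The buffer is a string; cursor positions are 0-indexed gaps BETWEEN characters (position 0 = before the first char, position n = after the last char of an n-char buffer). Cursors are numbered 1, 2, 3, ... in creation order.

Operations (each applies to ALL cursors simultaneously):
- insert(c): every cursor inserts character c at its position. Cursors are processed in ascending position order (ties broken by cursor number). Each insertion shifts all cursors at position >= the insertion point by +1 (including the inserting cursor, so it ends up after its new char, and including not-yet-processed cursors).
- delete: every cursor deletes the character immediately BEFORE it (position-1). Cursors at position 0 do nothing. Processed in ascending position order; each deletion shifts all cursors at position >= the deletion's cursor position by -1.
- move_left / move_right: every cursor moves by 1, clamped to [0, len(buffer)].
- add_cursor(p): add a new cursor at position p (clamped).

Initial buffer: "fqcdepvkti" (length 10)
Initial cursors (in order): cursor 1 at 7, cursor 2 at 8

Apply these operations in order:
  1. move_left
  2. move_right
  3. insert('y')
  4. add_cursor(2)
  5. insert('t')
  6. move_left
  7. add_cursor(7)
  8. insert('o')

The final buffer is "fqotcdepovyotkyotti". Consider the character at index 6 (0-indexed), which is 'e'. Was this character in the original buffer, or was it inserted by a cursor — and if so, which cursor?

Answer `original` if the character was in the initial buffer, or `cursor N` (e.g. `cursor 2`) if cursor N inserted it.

Answer: original

Derivation:
After op 1 (move_left): buffer="fqcdepvkti" (len 10), cursors c1@6 c2@7, authorship ..........
After op 2 (move_right): buffer="fqcdepvkti" (len 10), cursors c1@7 c2@8, authorship ..........
After op 3 (insert('y')): buffer="fqcdepvykyti" (len 12), cursors c1@8 c2@10, authorship .......1.2..
After op 4 (add_cursor(2)): buffer="fqcdepvykyti" (len 12), cursors c3@2 c1@8 c2@10, authorship .......1.2..
After op 5 (insert('t')): buffer="fqtcdepvytkytti" (len 15), cursors c3@3 c1@10 c2@13, authorship ..3.....11.22..
After op 6 (move_left): buffer="fqtcdepvytkytti" (len 15), cursors c3@2 c1@9 c2@12, authorship ..3.....11.22..
After op 7 (add_cursor(7)): buffer="fqtcdepvytkytti" (len 15), cursors c3@2 c4@7 c1@9 c2@12, authorship ..3.....11.22..
After op 8 (insert('o')): buffer="fqotcdepovyotkyotti" (len 19), cursors c3@3 c4@9 c1@12 c2@16, authorship ..33....4.111.222..
Authorship (.=original, N=cursor N): . . 3 3 . . . . 4 . 1 1 1 . 2 2 2 . .
Index 6: author = original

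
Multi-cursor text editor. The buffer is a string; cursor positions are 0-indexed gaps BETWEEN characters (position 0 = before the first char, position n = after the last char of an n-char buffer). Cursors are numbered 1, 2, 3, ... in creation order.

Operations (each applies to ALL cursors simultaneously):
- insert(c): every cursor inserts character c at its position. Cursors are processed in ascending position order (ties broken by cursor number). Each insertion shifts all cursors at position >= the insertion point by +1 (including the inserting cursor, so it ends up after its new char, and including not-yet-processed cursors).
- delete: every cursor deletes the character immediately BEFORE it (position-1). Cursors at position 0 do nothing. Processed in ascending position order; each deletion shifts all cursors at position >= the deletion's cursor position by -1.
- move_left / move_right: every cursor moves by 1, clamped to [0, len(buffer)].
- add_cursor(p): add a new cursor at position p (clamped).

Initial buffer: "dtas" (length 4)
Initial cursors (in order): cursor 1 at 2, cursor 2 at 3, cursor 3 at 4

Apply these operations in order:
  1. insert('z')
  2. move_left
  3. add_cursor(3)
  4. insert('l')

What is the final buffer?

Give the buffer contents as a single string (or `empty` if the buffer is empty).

After op 1 (insert('z')): buffer="dtzazsz" (len 7), cursors c1@3 c2@5 c3@7, authorship ..1.2.3
After op 2 (move_left): buffer="dtzazsz" (len 7), cursors c1@2 c2@4 c3@6, authorship ..1.2.3
After op 3 (add_cursor(3)): buffer="dtzazsz" (len 7), cursors c1@2 c4@3 c2@4 c3@6, authorship ..1.2.3
After op 4 (insert('l')): buffer="dtlzlalzslz" (len 11), cursors c1@3 c4@5 c2@7 c3@10, authorship ..114.22.33

Answer: dtlzlalzslz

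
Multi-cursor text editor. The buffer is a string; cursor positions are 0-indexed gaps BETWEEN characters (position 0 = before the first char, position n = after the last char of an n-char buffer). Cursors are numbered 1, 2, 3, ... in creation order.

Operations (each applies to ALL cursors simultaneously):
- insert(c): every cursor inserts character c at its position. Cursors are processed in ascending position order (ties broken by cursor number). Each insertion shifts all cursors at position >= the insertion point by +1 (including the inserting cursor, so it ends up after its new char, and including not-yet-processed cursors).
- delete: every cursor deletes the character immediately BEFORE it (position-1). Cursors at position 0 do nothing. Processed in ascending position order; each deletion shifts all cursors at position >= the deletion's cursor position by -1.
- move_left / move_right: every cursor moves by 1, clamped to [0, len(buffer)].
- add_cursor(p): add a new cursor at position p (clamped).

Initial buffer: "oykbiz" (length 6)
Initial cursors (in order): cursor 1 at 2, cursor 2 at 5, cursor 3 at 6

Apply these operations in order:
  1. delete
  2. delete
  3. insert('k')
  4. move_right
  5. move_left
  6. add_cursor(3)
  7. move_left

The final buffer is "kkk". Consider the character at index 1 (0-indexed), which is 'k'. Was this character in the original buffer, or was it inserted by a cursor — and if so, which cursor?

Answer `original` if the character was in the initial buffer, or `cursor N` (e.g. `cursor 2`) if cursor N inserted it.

After op 1 (delete): buffer="okb" (len 3), cursors c1@1 c2@3 c3@3, authorship ...
After op 2 (delete): buffer="" (len 0), cursors c1@0 c2@0 c3@0, authorship 
After op 3 (insert('k')): buffer="kkk" (len 3), cursors c1@3 c2@3 c3@3, authorship 123
After op 4 (move_right): buffer="kkk" (len 3), cursors c1@3 c2@3 c3@3, authorship 123
After op 5 (move_left): buffer="kkk" (len 3), cursors c1@2 c2@2 c3@2, authorship 123
After op 6 (add_cursor(3)): buffer="kkk" (len 3), cursors c1@2 c2@2 c3@2 c4@3, authorship 123
After op 7 (move_left): buffer="kkk" (len 3), cursors c1@1 c2@1 c3@1 c4@2, authorship 123
Authorship (.=original, N=cursor N): 1 2 3
Index 1: author = 2

Answer: cursor 2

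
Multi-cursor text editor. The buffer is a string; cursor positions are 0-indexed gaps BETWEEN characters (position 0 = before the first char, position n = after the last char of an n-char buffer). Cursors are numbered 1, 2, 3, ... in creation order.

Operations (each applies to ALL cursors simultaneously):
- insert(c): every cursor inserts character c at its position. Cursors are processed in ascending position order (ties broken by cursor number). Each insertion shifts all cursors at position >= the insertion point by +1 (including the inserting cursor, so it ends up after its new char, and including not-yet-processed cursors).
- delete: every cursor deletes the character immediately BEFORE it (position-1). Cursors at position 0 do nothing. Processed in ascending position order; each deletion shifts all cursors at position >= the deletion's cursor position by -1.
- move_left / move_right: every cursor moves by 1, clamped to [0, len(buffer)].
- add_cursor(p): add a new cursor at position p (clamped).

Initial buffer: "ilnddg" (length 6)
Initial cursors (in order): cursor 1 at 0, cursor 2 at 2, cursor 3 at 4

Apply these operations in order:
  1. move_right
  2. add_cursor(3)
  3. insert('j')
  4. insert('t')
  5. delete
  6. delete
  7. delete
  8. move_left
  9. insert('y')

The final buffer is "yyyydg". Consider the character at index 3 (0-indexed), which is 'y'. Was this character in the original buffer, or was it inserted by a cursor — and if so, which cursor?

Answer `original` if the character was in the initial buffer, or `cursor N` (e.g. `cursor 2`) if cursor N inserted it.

After op 1 (move_right): buffer="ilnddg" (len 6), cursors c1@1 c2@3 c3@5, authorship ......
After op 2 (add_cursor(3)): buffer="ilnddg" (len 6), cursors c1@1 c2@3 c4@3 c3@5, authorship ......
After op 3 (insert('j')): buffer="ijlnjjddjg" (len 10), cursors c1@2 c2@6 c4@6 c3@9, authorship .1..24..3.
After op 4 (insert('t')): buffer="ijtlnjjttddjtg" (len 14), cursors c1@3 c2@9 c4@9 c3@13, authorship .11..2424..33.
After op 5 (delete): buffer="ijlnjjddjg" (len 10), cursors c1@2 c2@6 c4@6 c3@9, authorship .1..24..3.
After op 6 (delete): buffer="ilnddg" (len 6), cursors c1@1 c2@3 c4@3 c3@5, authorship ......
After op 7 (delete): buffer="dg" (len 2), cursors c1@0 c2@0 c4@0 c3@1, authorship ..
After op 8 (move_left): buffer="dg" (len 2), cursors c1@0 c2@0 c3@0 c4@0, authorship ..
After op 9 (insert('y')): buffer="yyyydg" (len 6), cursors c1@4 c2@4 c3@4 c4@4, authorship 1234..
Authorship (.=original, N=cursor N): 1 2 3 4 . .
Index 3: author = 4

Answer: cursor 4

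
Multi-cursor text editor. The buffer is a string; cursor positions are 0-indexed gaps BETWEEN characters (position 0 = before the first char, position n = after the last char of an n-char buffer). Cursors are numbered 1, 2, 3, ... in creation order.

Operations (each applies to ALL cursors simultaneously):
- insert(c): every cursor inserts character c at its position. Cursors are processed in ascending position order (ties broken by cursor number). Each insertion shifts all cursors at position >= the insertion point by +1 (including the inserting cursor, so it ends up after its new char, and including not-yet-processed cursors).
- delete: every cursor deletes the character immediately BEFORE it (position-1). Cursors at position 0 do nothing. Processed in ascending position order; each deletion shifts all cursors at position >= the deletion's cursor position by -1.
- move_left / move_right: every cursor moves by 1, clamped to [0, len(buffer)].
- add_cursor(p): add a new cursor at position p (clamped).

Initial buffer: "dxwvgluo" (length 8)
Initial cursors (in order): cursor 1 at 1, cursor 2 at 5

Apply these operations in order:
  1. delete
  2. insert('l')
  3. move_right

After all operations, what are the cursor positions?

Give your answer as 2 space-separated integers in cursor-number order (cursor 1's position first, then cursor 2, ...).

Answer: 2 6

Derivation:
After op 1 (delete): buffer="xwvluo" (len 6), cursors c1@0 c2@3, authorship ......
After op 2 (insert('l')): buffer="lxwvlluo" (len 8), cursors c1@1 c2@5, authorship 1...2...
After op 3 (move_right): buffer="lxwvlluo" (len 8), cursors c1@2 c2@6, authorship 1...2...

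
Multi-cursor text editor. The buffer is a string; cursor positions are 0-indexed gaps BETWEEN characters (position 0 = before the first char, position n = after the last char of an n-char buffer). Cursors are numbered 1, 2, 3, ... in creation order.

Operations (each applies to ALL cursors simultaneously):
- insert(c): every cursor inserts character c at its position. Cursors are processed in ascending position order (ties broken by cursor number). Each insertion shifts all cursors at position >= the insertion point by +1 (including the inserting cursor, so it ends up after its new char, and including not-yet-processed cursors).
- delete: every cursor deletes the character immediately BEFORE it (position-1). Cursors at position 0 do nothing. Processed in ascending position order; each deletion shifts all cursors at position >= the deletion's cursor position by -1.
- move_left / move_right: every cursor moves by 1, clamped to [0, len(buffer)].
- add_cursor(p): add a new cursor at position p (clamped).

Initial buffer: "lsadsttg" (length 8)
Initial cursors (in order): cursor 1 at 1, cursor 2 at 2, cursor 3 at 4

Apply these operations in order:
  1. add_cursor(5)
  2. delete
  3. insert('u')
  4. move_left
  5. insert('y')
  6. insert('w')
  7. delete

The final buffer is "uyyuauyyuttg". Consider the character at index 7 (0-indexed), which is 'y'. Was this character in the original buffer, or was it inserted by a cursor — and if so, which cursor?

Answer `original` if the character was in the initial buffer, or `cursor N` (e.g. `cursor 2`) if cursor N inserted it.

Answer: cursor 4

Derivation:
After op 1 (add_cursor(5)): buffer="lsadsttg" (len 8), cursors c1@1 c2@2 c3@4 c4@5, authorship ........
After op 2 (delete): buffer="attg" (len 4), cursors c1@0 c2@0 c3@1 c4@1, authorship ....
After op 3 (insert('u')): buffer="uuauuttg" (len 8), cursors c1@2 c2@2 c3@5 c4@5, authorship 12.34...
After op 4 (move_left): buffer="uuauuttg" (len 8), cursors c1@1 c2@1 c3@4 c4@4, authorship 12.34...
After op 5 (insert('y')): buffer="uyyuauyyuttg" (len 12), cursors c1@3 c2@3 c3@8 c4@8, authorship 1122.3344...
After op 6 (insert('w')): buffer="uyywwuauyywwuttg" (len 16), cursors c1@5 c2@5 c3@12 c4@12, authorship 112122.334344...
After op 7 (delete): buffer="uyyuauyyuttg" (len 12), cursors c1@3 c2@3 c3@8 c4@8, authorship 1122.3344...
Authorship (.=original, N=cursor N): 1 1 2 2 . 3 3 4 4 . . .
Index 7: author = 4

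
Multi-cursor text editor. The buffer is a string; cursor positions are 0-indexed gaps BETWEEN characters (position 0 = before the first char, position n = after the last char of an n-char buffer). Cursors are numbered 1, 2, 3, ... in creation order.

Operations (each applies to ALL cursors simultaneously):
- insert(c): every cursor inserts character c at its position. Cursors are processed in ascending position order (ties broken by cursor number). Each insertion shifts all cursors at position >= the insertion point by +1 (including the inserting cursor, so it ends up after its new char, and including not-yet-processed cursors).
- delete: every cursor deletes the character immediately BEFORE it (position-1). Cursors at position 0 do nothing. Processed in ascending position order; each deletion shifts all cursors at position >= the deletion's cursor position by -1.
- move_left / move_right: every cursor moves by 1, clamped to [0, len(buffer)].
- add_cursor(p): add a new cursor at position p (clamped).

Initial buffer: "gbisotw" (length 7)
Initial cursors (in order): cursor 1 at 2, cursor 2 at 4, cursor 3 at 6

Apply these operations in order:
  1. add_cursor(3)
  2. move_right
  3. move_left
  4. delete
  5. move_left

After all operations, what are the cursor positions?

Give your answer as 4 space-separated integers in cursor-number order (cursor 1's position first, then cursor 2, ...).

After op 1 (add_cursor(3)): buffer="gbisotw" (len 7), cursors c1@2 c4@3 c2@4 c3@6, authorship .......
After op 2 (move_right): buffer="gbisotw" (len 7), cursors c1@3 c4@4 c2@5 c3@7, authorship .......
After op 3 (move_left): buffer="gbisotw" (len 7), cursors c1@2 c4@3 c2@4 c3@6, authorship .......
After op 4 (delete): buffer="gow" (len 3), cursors c1@1 c2@1 c4@1 c3@2, authorship ...
After op 5 (move_left): buffer="gow" (len 3), cursors c1@0 c2@0 c4@0 c3@1, authorship ...

Answer: 0 0 1 0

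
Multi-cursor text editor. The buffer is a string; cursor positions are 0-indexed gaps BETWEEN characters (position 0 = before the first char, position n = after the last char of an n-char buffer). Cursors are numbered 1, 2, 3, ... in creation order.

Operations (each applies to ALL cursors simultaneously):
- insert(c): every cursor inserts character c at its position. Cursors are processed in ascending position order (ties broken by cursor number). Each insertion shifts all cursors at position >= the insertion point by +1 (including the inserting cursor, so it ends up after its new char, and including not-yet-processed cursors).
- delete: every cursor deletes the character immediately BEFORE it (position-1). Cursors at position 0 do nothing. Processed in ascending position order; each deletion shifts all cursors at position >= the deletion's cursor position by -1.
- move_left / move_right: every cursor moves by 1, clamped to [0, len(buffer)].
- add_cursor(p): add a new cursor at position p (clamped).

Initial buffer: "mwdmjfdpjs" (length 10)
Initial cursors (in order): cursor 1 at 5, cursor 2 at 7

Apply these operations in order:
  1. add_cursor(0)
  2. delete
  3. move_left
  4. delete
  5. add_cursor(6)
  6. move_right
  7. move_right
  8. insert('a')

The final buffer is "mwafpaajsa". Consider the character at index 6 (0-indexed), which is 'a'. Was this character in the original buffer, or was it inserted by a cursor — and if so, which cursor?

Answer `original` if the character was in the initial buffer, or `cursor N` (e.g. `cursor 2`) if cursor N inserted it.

After op 1 (add_cursor(0)): buffer="mwdmjfdpjs" (len 10), cursors c3@0 c1@5 c2@7, authorship ..........
After op 2 (delete): buffer="mwdmfpjs" (len 8), cursors c3@0 c1@4 c2@5, authorship ........
After op 3 (move_left): buffer="mwdmfpjs" (len 8), cursors c3@0 c1@3 c2@4, authorship ........
After op 4 (delete): buffer="mwfpjs" (len 6), cursors c3@0 c1@2 c2@2, authorship ......
After op 5 (add_cursor(6)): buffer="mwfpjs" (len 6), cursors c3@0 c1@2 c2@2 c4@6, authorship ......
After op 6 (move_right): buffer="mwfpjs" (len 6), cursors c3@1 c1@3 c2@3 c4@6, authorship ......
After op 7 (move_right): buffer="mwfpjs" (len 6), cursors c3@2 c1@4 c2@4 c4@6, authorship ......
After op 8 (insert('a')): buffer="mwafpaajsa" (len 10), cursors c3@3 c1@7 c2@7 c4@10, authorship ..3..12..4
Authorship (.=original, N=cursor N): . . 3 . . 1 2 . . 4
Index 6: author = 2

Answer: cursor 2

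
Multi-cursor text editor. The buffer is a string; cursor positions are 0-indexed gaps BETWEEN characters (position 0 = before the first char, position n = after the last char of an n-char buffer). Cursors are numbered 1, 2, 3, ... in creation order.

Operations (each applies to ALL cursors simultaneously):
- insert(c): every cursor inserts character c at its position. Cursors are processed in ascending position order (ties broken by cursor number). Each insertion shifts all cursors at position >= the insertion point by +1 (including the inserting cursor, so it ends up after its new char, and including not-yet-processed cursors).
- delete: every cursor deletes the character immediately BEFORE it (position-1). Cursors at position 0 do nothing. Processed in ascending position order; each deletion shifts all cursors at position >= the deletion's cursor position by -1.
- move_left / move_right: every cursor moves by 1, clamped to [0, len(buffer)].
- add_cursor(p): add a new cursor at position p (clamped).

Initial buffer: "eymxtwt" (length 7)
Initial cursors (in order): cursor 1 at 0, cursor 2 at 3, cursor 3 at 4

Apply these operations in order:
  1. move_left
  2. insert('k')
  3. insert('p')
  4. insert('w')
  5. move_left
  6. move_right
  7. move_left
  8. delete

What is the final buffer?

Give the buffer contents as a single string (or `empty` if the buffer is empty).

After op 1 (move_left): buffer="eymxtwt" (len 7), cursors c1@0 c2@2 c3@3, authorship .......
After op 2 (insert('k')): buffer="keykmkxtwt" (len 10), cursors c1@1 c2@4 c3@6, authorship 1..2.3....
After op 3 (insert('p')): buffer="kpeykpmkpxtwt" (len 13), cursors c1@2 c2@6 c3@9, authorship 11..22.33....
After op 4 (insert('w')): buffer="kpweykpwmkpwxtwt" (len 16), cursors c1@3 c2@8 c3@12, authorship 111..222.333....
After op 5 (move_left): buffer="kpweykpwmkpwxtwt" (len 16), cursors c1@2 c2@7 c3@11, authorship 111..222.333....
After op 6 (move_right): buffer="kpweykpwmkpwxtwt" (len 16), cursors c1@3 c2@8 c3@12, authorship 111..222.333....
After op 7 (move_left): buffer="kpweykpwmkpwxtwt" (len 16), cursors c1@2 c2@7 c3@11, authorship 111..222.333....
After op 8 (delete): buffer="kweykwmkwxtwt" (len 13), cursors c1@1 c2@5 c3@8, authorship 11..22.33....

Answer: kweykwmkwxtwt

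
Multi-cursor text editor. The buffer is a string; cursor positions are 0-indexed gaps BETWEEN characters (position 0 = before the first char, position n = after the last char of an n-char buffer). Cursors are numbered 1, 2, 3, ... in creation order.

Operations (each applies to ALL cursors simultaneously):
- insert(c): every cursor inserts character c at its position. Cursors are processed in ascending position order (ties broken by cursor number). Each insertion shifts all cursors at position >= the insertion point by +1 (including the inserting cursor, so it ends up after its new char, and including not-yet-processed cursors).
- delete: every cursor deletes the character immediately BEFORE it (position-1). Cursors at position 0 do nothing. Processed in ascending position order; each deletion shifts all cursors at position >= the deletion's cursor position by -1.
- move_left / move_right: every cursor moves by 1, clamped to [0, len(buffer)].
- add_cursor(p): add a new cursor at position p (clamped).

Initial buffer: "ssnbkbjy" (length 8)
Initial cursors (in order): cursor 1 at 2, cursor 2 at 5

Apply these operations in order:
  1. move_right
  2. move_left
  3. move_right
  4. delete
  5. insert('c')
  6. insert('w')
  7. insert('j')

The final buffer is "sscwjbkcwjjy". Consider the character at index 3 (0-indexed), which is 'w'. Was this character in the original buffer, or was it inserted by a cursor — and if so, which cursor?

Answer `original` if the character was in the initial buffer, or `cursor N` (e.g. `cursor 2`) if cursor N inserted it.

After op 1 (move_right): buffer="ssnbkbjy" (len 8), cursors c1@3 c2@6, authorship ........
After op 2 (move_left): buffer="ssnbkbjy" (len 8), cursors c1@2 c2@5, authorship ........
After op 3 (move_right): buffer="ssnbkbjy" (len 8), cursors c1@3 c2@6, authorship ........
After op 4 (delete): buffer="ssbkjy" (len 6), cursors c1@2 c2@4, authorship ......
After op 5 (insert('c')): buffer="sscbkcjy" (len 8), cursors c1@3 c2@6, authorship ..1..2..
After op 6 (insert('w')): buffer="sscwbkcwjy" (len 10), cursors c1@4 c2@8, authorship ..11..22..
After op 7 (insert('j')): buffer="sscwjbkcwjjy" (len 12), cursors c1@5 c2@10, authorship ..111..222..
Authorship (.=original, N=cursor N): . . 1 1 1 . . 2 2 2 . .
Index 3: author = 1

Answer: cursor 1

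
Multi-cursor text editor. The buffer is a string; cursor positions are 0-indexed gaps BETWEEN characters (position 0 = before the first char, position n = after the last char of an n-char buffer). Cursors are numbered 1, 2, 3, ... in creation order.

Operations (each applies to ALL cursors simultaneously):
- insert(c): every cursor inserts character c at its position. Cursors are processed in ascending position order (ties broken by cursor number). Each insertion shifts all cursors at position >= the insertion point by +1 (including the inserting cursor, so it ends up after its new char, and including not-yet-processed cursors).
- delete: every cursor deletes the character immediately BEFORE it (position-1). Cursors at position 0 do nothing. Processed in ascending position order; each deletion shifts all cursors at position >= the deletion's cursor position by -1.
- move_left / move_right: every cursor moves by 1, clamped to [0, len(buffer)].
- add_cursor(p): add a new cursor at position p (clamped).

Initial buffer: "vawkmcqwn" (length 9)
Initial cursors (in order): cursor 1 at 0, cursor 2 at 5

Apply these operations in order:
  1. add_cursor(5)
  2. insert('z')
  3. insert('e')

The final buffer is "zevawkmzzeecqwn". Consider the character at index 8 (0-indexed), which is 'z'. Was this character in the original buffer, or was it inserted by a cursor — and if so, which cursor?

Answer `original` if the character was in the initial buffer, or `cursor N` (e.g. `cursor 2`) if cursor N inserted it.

After op 1 (add_cursor(5)): buffer="vawkmcqwn" (len 9), cursors c1@0 c2@5 c3@5, authorship .........
After op 2 (insert('z')): buffer="zvawkmzzcqwn" (len 12), cursors c1@1 c2@8 c3@8, authorship 1.....23....
After op 3 (insert('e')): buffer="zevawkmzzeecqwn" (len 15), cursors c1@2 c2@11 c3@11, authorship 11.....2323....
Authorship (.=original, N=cursor N): 1 1 . . . . . 2 3 2 3 . . . .
Index 8: author = 3

Answer: cursor 3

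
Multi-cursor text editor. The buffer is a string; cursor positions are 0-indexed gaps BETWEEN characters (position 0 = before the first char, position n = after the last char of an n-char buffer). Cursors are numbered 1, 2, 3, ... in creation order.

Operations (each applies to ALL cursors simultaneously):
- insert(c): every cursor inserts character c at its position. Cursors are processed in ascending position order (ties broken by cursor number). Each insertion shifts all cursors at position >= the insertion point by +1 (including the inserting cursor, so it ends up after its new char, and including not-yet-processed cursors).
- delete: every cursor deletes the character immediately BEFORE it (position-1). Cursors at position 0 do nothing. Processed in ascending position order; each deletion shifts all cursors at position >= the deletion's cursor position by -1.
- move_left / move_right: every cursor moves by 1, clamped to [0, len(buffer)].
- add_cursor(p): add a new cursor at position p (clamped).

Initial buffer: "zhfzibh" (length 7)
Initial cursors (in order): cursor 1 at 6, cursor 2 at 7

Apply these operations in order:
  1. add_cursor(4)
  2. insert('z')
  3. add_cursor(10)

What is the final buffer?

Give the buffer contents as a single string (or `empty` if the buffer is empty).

Answer: zhfzzibzhz

Derivation:
After op 1 (add_cursor(4)): buffer="zhfzibh" (len 7), cursors c3@4 c1@6 c2@7, authorship .......
After op 2 (insert('z')): buffer="zhfzzibzhz" (len 10), cursors c3@5 c1@8 c2@10, authorship ....3..1.2
After op 3 (add_cursor(10)): buffer="zhfzzibzhz" (len 10), cursors c3@5 c1@8 c2@10 c4@10, authorship ....3..1.2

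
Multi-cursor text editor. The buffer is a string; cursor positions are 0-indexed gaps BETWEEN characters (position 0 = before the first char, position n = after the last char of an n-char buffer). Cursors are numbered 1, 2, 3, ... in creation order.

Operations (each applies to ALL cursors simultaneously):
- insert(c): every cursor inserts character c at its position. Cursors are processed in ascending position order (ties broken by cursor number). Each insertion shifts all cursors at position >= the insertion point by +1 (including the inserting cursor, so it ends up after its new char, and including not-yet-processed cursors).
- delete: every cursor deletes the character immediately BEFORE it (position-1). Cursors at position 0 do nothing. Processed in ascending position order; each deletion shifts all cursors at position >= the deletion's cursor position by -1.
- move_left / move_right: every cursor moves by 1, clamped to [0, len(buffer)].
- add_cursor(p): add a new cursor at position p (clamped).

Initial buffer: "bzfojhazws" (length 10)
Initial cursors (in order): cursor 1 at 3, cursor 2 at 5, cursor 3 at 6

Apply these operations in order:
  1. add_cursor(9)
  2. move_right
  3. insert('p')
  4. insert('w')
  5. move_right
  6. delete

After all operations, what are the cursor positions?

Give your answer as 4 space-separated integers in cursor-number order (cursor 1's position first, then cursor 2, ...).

Answer: 6 9 11 14

Derivation:
After op 1 (add_cursor(9)): buffer="bzfojhazws" (len 10), cursors c1@3 c2@5 c3@6 c4@9, authorship ..........
After op 2 (move_right): buffer="bzfojhazws" (len 10), cursors c1@4 c2@6 c3@7 c4@10, authorship ..........
After op 3 (insert('p')): buffer="bzfopjhpapzwsp" (len 14), cursors c1@5 c2@8 c3@10 c4@14, authorship ....1..2.3...4
After op 4 (insert('w')): buffer="bzfopwjhpwapwzwspw" (len 18), cursors c1@6 c2@10 c3@13 c4@18, authorship ....11..22.33...44
After op 5 (move_right): buffer="bzfopwjhpwapwzwspw" (len 18), cursors c1@7 c2@11 c3@14 c4@18, authorship ....11..22.33...44
After op 6 (delete): buffer="bzfopwhpwpwwsp" (len 14), cursors c1@6 c2@9 c3@11 c4@14, authorship ....11.2233..4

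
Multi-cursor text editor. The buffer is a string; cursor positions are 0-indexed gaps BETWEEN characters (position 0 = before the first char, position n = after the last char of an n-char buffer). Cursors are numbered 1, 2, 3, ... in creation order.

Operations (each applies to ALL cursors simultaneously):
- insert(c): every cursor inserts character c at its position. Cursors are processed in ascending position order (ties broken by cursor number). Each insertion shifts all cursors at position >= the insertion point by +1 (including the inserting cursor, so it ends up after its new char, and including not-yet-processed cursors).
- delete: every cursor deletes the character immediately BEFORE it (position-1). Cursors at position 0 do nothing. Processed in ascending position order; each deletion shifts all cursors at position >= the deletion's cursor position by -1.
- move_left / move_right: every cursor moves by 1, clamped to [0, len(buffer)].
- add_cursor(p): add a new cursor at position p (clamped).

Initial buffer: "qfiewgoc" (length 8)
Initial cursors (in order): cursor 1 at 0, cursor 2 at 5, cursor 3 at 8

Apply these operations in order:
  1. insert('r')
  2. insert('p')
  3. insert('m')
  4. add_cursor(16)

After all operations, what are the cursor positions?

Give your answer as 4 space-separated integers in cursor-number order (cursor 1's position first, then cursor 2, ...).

Answer: 3 11 17 16

Derivation:
After op 1 (insert('r')): buffer="rqfiewrgocr" (len 11), cursors c1@1 c2@7 c3@11, authorship 1.....2...3
After op 2 (insert('p')): buffer="rpqfiewrpgocrp" (len 14), cursors c1@2 c2@9 c3@14, authorship 11.....22...33
After op 3 (insert('m')): buffer="rpmqfiewrpmgocrpm" (len 17), cursors c1@3 c2@11 c3@17, authorship 111.....222...333
After op 4 (add_cursor(16)): buffer="rpmqfiewrpmgocrpm" (len 17), cursors c1@3 c2@11 c4@16 c3@17, authorship 111.....222...333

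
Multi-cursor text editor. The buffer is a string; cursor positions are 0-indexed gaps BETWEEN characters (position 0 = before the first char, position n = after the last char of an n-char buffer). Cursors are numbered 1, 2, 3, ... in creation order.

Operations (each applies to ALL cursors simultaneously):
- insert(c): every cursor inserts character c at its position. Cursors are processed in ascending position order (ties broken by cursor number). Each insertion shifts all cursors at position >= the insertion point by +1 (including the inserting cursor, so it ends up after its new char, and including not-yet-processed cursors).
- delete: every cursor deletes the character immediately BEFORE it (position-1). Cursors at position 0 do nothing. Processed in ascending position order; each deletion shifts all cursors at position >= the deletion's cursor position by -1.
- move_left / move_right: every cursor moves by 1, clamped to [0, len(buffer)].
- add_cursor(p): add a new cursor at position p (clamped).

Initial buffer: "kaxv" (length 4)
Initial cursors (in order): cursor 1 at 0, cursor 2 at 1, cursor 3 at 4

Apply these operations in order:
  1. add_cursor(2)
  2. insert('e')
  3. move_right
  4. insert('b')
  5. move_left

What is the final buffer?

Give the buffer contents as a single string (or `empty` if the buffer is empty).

After op 1 (add_cursor(2)): buffer="kaxv" (len 4), cursors c1@0 c2@1 c4@2 c3@4, authorship ....
After op 2 (insert('e')): buffer="ekeaexve" (len 8), cursors c1@1 c2@3 c4@5 c3@8, authorship 1.2.4..3
After op 3 (move_right): buffer="ekeaexve" (len 8), cursors c1@2 c2@4 c4@6 c3@8, authorship 1.2.4..3
After op 4 (insert('b')): buffer="ekbeabexbveb" (len 12), cursors c1@3 c2@6 c4@9 c3@12, authorship 1.12.24.4.33
After op 5 (move_left): buffer="ekbeabexbveb" (len 12), cursors c1@2 c2@5 c4@8 c3@11, authorship 1.12.24.4.33

Answer: ekbeabexbveb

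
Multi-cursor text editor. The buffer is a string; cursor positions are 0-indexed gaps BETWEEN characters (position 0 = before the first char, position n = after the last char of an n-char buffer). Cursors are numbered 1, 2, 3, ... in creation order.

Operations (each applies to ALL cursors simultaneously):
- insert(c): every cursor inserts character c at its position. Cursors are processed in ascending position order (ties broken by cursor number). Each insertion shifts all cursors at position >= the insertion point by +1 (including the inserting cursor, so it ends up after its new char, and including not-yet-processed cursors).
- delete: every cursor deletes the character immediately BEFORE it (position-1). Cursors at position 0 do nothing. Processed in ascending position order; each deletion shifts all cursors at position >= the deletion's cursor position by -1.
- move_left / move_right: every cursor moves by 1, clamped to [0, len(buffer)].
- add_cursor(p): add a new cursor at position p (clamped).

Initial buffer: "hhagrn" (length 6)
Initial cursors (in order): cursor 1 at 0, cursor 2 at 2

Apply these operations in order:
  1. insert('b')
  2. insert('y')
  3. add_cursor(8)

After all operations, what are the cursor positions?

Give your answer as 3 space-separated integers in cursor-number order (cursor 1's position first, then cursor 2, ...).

After op 1 (insert('b')): buffer="bhhbagrn" (len 8), cursors c1@1 c2@4, authorship 1..2....
After op 2 (insert('y')): buffer="byhhbyagrn" (len 10), cursors c1@2 c2@6, authorship 11..22....
After op 3 (add_cursor(8)): buffer="byhhbyagrn" (len 10), cursors c1@2 c2@6 c3@8, authorship 11..22....

Answer: 2 6 8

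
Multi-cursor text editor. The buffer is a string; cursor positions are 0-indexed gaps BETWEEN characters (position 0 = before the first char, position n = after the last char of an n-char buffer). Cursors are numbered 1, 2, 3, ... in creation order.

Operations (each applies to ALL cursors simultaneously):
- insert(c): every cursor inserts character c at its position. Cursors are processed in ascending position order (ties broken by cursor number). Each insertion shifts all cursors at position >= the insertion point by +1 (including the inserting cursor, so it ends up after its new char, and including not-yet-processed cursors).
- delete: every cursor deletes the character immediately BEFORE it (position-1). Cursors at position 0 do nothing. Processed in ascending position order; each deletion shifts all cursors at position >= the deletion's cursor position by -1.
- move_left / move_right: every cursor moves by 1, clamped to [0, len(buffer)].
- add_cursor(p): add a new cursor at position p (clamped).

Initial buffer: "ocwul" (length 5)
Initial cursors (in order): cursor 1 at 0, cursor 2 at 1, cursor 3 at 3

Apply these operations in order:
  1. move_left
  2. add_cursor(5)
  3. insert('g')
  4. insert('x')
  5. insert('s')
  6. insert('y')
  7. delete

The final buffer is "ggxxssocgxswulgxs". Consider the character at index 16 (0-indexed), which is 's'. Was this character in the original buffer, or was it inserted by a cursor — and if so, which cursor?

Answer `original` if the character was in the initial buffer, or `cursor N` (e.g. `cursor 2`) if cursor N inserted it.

Answer: cursor 4

Derivation:
After op 1 (move_left): buffer="ocwul" (len 5), cursors c1@0 c2@0 c3@2, authorship .....
After op 2 (add_cursor(5)): buffer="ocwul" (len 5), cursors c1@0 c2@0 c3@2 c4@5, authorship .....
After op 3 (insert('g')): buffer="ggocgwulg" (len 9), cursors c1@2 c2@2 c3@5 c4@9, authorship 12..3...4
After op 4 (insert('x')): buffer="ggxxocgxwulgx" (len 13), cursors c1@4 c2@4 c3@8 c4@13, authorship 1212..33...44
After op 5 (insert('s')): buffer="ggxxssocgxswulgxs" (len 17), cursors c1@6 c2@6 c3@11 c4@17, authorship 121212..333...444
After op 6 (insert('y')): buffer="ggxxssyyocgxsywulgxsy" (len 21), cursors c1@8 c2@8 c3@14 c4@21, authorship 12121212..3333...4444
After op 7 (delete): buffer="ggxxssocgxswulgxs" (len 17), cursors c1@6 c2@6 c3@11 c4@17, authorship 121212..333...444
Authorship (.=original, N=cursor N): 1 2 1 2 1 2 . . 3 3 3 . . . 4 4 4
Index 16: author = 4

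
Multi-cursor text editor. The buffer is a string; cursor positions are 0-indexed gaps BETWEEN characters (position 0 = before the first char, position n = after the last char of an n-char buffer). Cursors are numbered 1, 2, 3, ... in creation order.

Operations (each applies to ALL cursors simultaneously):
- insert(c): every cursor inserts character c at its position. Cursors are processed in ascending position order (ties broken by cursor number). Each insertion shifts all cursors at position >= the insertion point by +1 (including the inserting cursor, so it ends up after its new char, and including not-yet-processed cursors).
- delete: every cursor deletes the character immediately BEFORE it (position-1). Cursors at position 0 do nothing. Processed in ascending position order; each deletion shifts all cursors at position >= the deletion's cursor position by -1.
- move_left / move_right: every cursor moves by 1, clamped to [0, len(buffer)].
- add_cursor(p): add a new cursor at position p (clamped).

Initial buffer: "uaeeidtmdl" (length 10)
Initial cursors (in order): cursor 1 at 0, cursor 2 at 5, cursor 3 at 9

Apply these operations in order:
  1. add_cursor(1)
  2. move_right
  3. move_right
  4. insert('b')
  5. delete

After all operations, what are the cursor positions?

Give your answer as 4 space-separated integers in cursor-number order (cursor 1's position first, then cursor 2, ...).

Answer: 2 7 10 3

Derivation:
After op 1 (add_cursor(1)): buffer="uaeeidtmdl" (len 10), cursors c1@0 c4@1 c2@5 c3@9, authorship ..........
After op 2 (move_right): buffer="uaeeidtmdl" (len 10), cursors c1@1 c4@2 c2@6 c3@10, authorship ..........
After op 3 (move_right): buffer="uaeeidtmdl" (len 10), cursors c1@2 c4@3 c2@7 c3@10, authorship ..........
After op 4 (insert('b')): buffer="uabebeidtbmdlb" (len 14), cursors c1@3 c4@5 c2@10 c3@14, authorship ..1.4....2...3
After op 5 (delete): buffer="uaeeidtmdl" (len 10), cursors c1@2 c4@3 c2@7 c3@10, authorship ..........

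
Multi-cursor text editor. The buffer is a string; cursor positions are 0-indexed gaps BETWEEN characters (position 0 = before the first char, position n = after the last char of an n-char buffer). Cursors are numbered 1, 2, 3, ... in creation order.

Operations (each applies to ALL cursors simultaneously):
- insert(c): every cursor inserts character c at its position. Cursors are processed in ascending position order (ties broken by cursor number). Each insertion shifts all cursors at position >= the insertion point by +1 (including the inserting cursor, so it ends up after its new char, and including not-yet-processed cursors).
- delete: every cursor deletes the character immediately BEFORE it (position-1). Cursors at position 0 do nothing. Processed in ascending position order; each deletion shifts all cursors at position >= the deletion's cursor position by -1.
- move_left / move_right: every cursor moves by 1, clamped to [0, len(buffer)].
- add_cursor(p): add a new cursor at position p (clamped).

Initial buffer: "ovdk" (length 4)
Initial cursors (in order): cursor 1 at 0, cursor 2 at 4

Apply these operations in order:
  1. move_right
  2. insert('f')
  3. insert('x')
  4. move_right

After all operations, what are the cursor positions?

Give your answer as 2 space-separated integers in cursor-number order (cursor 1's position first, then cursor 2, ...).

Answer: 4 8

Derivation:
After op 1 (move_right): buffer="ovdk" (len 4), cursors c1@1 c2@4, authorship ....
After op 2 (insert('f')): buffer="ofvdkf" (len 6), cursors c1@2 c2@6, authorship .1...2
After op 3 (insert('x')): buffer="ofxvdkfx" (len 8), cursors c1@3 c2@8, authorship .11...22
After op 4 (move_right): buffer="ofxvdkfx" (len 8), cursors c1@4 c2@8, authorship .11...22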